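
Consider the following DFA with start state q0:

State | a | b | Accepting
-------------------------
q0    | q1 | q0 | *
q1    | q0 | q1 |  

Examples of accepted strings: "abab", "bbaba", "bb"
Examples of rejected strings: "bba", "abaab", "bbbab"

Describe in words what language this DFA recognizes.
strings over {a,b} with an even number of a's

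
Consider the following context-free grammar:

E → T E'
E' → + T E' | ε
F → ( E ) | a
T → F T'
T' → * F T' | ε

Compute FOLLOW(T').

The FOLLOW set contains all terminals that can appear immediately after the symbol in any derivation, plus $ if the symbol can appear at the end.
Useful FIRST sets: FIRST(E') = {+, ε}, FIRST(T') = {*, ε} (both E' and T' are nullable).
FOLLOW(E): E is the start symbol → $; E appears in F → ( E ) followed by ')' → FOLLOW(E) = {), $}.
FOLLOW(E'): E' appears at the right end of E → T E' and of E' → + T E', so FOLLOW(E') ⊇ FOLLOW(E) (the second occurrence adds nothing new). FOLLOW(E') = {), $}.
FOLLOW(T): in E → T E' and E' → + T E', T is followed by E': add FIRST(E') minus ε = {+}; since E' is nullable, also add FOLLOW(E) and FOLLOW(E') = {), $}. FOLLOW(T) = {+, ), $}.
FOLLOW(T'): T' appears at the right end of T → F T' and of T' → * F T', so FOLLOW(T') = FOLLOW(T) = {+, ), $}.

Final answer: {$, ), +}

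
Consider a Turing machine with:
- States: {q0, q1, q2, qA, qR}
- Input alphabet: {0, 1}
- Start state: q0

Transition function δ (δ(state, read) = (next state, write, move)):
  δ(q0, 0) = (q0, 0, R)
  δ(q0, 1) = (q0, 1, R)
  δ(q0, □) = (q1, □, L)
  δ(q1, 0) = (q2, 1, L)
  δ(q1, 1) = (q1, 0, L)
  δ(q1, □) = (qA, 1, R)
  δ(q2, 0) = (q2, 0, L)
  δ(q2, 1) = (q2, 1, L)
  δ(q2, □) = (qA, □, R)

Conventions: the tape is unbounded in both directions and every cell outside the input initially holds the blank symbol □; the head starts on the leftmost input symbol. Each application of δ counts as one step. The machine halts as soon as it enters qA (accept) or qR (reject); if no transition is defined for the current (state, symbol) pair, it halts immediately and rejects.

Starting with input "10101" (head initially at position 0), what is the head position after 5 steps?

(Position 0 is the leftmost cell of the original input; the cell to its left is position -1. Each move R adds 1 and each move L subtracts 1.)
Step 0: [q0]10101 (head at position 0)
Step 1: δ(q0, 1) = (q0, 1, R)  ⊢  1[q0]0101 (head at position 1)
Step 2: δ(q0, 0) = (q0, 0, R)  ⊢  10[q0]101 (head at position 2)
Step 3: δ(q0, 1) = (q0, 1, R)  ⊢  101[q0]01 (head at position 3)
Step 4: δ(q0, 0) = (q0, 0, R)  ⊢  1010[q0]1 (head at position 4)
Step 5: δ(q0, 1) = (q0, 1, R)  ⊢  10101[q0]□ (head at position 5)
Head position after 5 steps: 5

Final answer: Position 5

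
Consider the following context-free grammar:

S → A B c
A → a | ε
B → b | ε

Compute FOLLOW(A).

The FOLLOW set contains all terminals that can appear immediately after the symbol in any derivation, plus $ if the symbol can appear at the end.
A occurs in S → A B c followed by B c. Add FIRST(B) minus ε = {b}; B is nullable (B → ε), so what follows B can also follow A: the terminal c. FOLLOW(A) = {b, c}.

Final answer: {b, c}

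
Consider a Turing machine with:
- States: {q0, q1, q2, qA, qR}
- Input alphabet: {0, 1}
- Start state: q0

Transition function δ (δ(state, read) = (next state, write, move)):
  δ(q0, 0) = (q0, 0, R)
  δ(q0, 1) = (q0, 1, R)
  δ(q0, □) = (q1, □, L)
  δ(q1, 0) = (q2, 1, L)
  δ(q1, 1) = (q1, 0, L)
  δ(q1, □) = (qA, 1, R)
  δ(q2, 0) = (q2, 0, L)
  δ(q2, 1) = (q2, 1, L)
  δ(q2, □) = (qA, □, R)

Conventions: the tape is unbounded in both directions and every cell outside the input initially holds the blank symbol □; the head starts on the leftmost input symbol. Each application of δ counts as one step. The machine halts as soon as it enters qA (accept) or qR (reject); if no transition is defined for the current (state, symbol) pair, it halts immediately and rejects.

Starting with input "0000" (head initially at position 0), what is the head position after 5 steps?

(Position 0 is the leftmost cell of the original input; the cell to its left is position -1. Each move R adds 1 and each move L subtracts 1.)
Step 0: [q0]0000 (head at position 0)
Step 1: δ(q0, 0) = (q0, 0, R)  ⊢  0[q0]000 (head at position 1)
Step 2: δ(q0, 0) = (q0, 0, R)  ⊢  00[q0]00 (head at position 2)
Step 3: δ(q0, 0) = (q0, 0, R)  ⊢  000[q0]0 (head at position 3)
Step 4: δ(q0, 0) = (q0, 0, R)  ⊢  0000[q0]□ (head at position 4)
Step 5: δ(q0, □) = (q1, □, L)  ⊢  000[q1]0□ (head at position 3)
Head position after 5 steps: 3

Final answer: Position 3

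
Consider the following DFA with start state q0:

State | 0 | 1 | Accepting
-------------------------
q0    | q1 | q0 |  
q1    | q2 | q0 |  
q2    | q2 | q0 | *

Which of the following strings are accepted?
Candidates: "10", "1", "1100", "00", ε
"10": q0 → q0 → q1; q1 is not accepting → rejected
"1": q0 → q0; q0 is not accepting → rejected
"1100": q0 → q0 → q0 → q1 → q2; q2 is accepting → accepted
"00": q0 → q1 → q2; q2 is accepting → accepted
ε: q0; q0 is not accepting → rejected

Final answer: "1100", "00"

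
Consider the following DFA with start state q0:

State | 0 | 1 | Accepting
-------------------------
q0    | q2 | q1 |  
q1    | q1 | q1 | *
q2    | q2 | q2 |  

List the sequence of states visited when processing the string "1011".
q0 → q1 → q1 → q1 → q1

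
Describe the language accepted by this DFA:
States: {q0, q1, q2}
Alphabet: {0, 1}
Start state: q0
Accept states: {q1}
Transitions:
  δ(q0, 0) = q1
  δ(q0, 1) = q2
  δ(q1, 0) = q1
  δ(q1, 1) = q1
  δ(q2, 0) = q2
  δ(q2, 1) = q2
Analyzing the DFA structure:
Start state: q0
Accept states: {q1}
Interpreting what each state remembers (checking against the transitions):
  q0: nothing has been read yet
  q1: the first symbol was 0
  q2: the first symbol was 1 (trap state)
  δ(q0, 0): in q0 (nothing has been read yet), after reading 0 we have: the first symbol was 0 → q1
  δ(q0, 1): in q0 (nothing has been read yet), after reading 1 we have: the first symbol was 1 (trap state) → q2
  δ(q1, 0): in q1 (the first symbol was 0), after reading 0 we have: the first symbol was 0 → q1
  δ(q1, 1): in q1 (the first symbol was 0), after reading 1 we have: the first symbol was 0 → q1
  δ(q2, 0): in q2 (the first symbol was 1 (trap state)), after reading 0 we have: the first symbol was 1 (trap state) → q2
  δ(q2, 1): in q2 (the first symbol was 1 (trap state)), after reading 1 we have: the first symbol was 1 (trap state) → q2
A string is accepted iff it ends in {q1}, i.e. the first symbol was 0.
Language: All binary strings starting with 0

Final answer: All binary strings starting with 0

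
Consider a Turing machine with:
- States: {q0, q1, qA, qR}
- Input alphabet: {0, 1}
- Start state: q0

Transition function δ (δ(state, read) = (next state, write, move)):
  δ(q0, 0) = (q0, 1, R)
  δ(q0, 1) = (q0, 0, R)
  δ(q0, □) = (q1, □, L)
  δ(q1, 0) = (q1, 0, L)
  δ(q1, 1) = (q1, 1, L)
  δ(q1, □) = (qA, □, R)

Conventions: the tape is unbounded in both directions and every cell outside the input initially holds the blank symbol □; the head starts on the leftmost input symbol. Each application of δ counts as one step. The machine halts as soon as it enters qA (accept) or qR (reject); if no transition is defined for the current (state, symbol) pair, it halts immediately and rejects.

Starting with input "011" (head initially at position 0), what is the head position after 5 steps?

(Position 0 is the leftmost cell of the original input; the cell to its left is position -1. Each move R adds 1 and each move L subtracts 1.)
Step 0: [q0]011 (head at position 0)
Step 1: δ(q0, 0) = (q0, 1, R)  ⊢  1[q0]11 (head at position 1)
Step 2: δ(q0, 1) = (q0, 0, R)  ⊢  10[q0]1 (head at position 2)
Step 3: δ(q0, 1) = (q0, 0, R)  ⊢  100[q0]□ (head at position 3)
Step 4: δ(q0, □) = (q1, □, L)  ⊢  10[q1]0□ (head at position 2)
Step 5: δ(q1, 0) = (q1, 0, L)  ⊢  1[q1]00□ (head at position 1)
Head position after 5 steps: 1

Final answer: Position 1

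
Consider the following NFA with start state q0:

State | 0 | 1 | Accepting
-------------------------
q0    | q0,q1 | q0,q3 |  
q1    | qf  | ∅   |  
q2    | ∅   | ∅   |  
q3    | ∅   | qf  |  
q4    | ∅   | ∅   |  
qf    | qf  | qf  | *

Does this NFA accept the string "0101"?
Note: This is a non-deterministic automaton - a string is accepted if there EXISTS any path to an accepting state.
Track the set of states the NFA could be in: start {q0}
Read '0': {q0} → {q0, q1}
Read '1': {q0, q1} → {q0, q3}
Read '0': {q0, q3} → {q0, q1}
Read '1': {q0, q1} → {q0, q3}
Final set {q0, q3} contains no accepting state → rejected.

Final answer: No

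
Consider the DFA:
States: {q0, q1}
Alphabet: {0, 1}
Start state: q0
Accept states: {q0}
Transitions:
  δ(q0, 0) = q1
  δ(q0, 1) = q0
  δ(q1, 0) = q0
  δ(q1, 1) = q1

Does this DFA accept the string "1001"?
Processing string "1001":
  q0 --1--> q0
  q0 --0--> q1
  q1 --0--> q0
  q0 --1--> q0
Final state: q0
Accept states: {q0}
q0 is an accept state, so the string is accepted.

Final answer: Yes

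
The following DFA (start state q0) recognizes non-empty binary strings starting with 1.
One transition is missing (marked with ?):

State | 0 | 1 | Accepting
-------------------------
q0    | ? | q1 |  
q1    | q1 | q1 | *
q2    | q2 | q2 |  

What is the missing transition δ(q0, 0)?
q2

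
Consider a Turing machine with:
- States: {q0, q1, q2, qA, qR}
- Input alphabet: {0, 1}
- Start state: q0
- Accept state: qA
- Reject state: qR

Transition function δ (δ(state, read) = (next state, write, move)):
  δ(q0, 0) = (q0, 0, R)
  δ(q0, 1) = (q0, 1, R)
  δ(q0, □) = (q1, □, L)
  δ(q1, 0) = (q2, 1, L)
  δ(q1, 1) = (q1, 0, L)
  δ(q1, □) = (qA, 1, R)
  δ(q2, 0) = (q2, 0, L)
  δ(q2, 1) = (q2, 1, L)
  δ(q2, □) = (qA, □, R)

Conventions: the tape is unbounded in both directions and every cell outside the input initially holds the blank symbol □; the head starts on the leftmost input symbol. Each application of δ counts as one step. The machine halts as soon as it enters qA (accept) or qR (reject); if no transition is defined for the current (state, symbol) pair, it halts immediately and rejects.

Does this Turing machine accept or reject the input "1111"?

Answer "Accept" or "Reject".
Step 0: [q0]1111 (head at position 0)
Step 1: δ(q0, 1) = (q0, 1, R)  ⊢  1[q0]111 (head at position 1)
Step 2: δ(q0, 1) = (q0, 1, R)  ⊢  11[q0]11 (head at position 2)
Step 3: δ(q0, 1) = (q0, 1, R)  ⊢  111[q0]1 (head at position 3)
Step 4: δ(q0, 1) = (q0, 1, R)  ⊢  1111[q0]□ (head at position 4)
Step 5: δ(q0, □) = (q1, □, L)  ⊢  111[q1]1□ (head at position 3)
Step 6: δ(q1, 1) = (q1, 0, L)  ⊢  11[q1]10□ (head at position 2)
Step 7: δ(q1, 1) = (q1, 0, L)  ⊢  1[q1]100□ (head at position 1)
Step 8: δ(q1, 1) = (q1, 0, L)  ⊢  [q1]1000□ (head at position 0)
Step 9: δ(q1, 1) = (q1, 0, L)  ⊢  [q1]□0000□ (head at position -1)
Step 10: δ(q1, □) = (qA, 1, R)  ⊢  1[qA]0000□ (head at position 0)
The machine is in qA, so it halts and accepts.

Final answer: Accept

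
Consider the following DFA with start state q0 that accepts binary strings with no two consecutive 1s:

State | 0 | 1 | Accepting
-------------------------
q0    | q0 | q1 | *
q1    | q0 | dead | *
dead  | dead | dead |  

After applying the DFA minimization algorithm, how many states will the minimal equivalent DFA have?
All 3 states are reachable from q0, so none can be removed as unreachable.
Table-filling: first mark every (accepting, non-accepting) pair as distinguishable (accepting: {q0, q1}; non-accepting: {dead}).
Round 1: (q0, q1) on '1' go to q1 and dead, already distinguishable → mark.
Every pair of states is distinguishable, so the DFA is already minimal.
Equivalence classes: {q0}, {q1}, {dead} → 3 states.

Final answer: 3 states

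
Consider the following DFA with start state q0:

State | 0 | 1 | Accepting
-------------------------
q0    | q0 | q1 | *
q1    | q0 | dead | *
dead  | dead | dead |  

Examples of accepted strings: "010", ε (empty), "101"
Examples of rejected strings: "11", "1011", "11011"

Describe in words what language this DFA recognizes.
binary strings with no two consecutive 1s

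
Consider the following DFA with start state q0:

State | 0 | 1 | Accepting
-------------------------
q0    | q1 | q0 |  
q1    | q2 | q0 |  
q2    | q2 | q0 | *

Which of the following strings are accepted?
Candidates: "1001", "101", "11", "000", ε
"1001": q0 → q0 → q1 → q2 → q0; q0 is not accepting → rejected
"101": q0 → q0 → q1 → q0; q0 is not accepting → rejected
"11": q0 → q0 → q0; q0 is not accepting → rejected
"000": q0 → q1 → q2 → q2; q2 is accepting → accepted
ε: q0; q0 is not accepting → rejected

Final answer: "000"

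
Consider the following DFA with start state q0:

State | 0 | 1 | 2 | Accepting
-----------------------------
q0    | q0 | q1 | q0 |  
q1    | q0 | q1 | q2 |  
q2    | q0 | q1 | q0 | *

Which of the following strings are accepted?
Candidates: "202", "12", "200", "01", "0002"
"202": q0 → q0 → q0 → q0; q0 is not accepting → rejected
"12": q0 → q1 → q2; q2 is accepting → accepted
"200": q0 → q0 → q0 → q0; q0 is not accepting → rejected
"01": q0 → q0 → q1; q1 is not accepting → rejected
"0002": q0 → q0 → q0 → q0 → q0; q0 is not accepting → rejected

Final answer: "12"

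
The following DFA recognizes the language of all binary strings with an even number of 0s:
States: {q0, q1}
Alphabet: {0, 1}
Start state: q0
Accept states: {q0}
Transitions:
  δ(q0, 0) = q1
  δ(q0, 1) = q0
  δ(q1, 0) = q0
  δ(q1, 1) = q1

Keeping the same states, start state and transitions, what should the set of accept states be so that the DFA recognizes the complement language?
The DFA is complete (every state has a transition on every symbol), so the complement
is recognized by the same DFA with accepting and non-accepting states swapped.
Original accept states: {q0}
Complement accept states = All states - Original accept states
= {q0, q1} - {q0}
= {q1}
Complement language: strings with an ODD number of 0s

Final answer: {q1}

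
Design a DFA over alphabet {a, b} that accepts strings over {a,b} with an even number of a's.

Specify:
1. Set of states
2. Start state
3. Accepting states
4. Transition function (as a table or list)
One valid DFA (any DFA recognizing the same language is acceptable):
States: {q0, q1}
Start: q0
Accepting: {q0}
Transitions (accepting states marked with *):
State | a | b | Accepting
-------------------------
q0    | q1 | q0 | *
q1    | q0 | q1 |  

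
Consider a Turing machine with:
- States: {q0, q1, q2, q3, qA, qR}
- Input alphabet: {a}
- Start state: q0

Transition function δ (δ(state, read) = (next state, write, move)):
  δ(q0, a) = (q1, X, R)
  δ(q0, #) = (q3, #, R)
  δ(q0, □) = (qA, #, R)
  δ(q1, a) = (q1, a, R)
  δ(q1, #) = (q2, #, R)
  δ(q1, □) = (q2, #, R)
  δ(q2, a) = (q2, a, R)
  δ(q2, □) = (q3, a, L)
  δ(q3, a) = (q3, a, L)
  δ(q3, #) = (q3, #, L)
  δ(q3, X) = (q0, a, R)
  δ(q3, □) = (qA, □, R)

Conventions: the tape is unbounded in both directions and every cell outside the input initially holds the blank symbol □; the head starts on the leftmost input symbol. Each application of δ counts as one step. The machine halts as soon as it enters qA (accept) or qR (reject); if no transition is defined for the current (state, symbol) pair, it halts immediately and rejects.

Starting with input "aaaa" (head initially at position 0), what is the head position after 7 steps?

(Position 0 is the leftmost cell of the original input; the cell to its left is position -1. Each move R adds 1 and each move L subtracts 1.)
Step 0: [q0]aaaa (head at position 0)
Step 1: δ(q0, a) = (q1, X, R)  ⊢  X[q1]aaa (head at position 1)
Step 2: δ(q1, a) = (q1, a, R)  ⊢  Xa[q1]aa (head at position 2)
Step 3: δ(q1, a) = (q1, a, R)  ⊢  Xaa[q1]a (head at position 3)
Step 4: δ(q1, a) = (q1, a, R)  ⊢  Xaaa[q1]□ (head at position 4)
Step 5: δ(q1, □) = (q2, #, R)  ⊢  Xaaa#[q2]□ (head at position 5)
Step 6: δ(q2, □) = (q3, a, L)  ⊢  Xaaa[q3]#a (head at position 4)
Step 7: δ(q3, #) = (q3, #, L)  ⊢  Xaa[q3]a#a (head at position 3)
Head position after 7 steps: 3

Final answer: Position 3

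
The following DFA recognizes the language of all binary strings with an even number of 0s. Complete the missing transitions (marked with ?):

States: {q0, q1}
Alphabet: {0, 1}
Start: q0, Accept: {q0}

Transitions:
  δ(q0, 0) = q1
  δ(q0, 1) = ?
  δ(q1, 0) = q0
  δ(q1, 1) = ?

What each state remembers (consistent with the given transitions and accept states):
  q0: an even number of 0s has been read so far
  q1: an odd number of 0s has been read so far
Filling in the missing entries:
  δ(q0, 1): in q0 (an even number of 0s has been read so far), after reading 1 we have: an even number of 0s has been read so far → q0
  δ(q1, 1): in q1 (an odd number of 0s has been read so far), after reading 1 we have: an odd number of 0s has been read so far → q1

Final answer: δ(q0, 1) = q0; δ(q1, 1) = q1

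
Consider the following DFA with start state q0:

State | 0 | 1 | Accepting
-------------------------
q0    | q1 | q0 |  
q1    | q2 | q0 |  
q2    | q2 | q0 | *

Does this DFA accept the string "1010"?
Start in q0.
Read '1': q0 → q0
Read '0': q0 → q1
Read '1': q1 → q0
Read '0': q0 → q1
Final state q1 is not accepting, so the string is rejected.

Final answer: No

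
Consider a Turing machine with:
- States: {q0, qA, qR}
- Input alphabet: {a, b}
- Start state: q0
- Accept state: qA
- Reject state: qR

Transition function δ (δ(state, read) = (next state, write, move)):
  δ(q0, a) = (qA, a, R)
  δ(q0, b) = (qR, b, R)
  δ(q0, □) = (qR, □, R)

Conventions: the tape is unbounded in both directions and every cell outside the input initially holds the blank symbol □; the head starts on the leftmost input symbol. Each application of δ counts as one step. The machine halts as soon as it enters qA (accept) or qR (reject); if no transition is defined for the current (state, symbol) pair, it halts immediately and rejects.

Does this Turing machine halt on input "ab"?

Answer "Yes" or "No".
Step 0: [q0]ab (head at position 0)
Step 1: δ(q0, a) = (qA, a, R)  ⊢  a[qA]b (head at position 1)
The machine is in qA, so it halts and accepts.
It halts after 1 steps.

Final answer: Yes - halts after 1 steps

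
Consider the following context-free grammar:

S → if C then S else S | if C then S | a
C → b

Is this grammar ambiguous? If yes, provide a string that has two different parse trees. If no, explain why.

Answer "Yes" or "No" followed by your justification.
The 'dangling else' can attach to either if. Two leftmost derivations of  if b then if b then a else a:
  (1) S ⇒ if C then S else S ⇒ if b then S else S ⇒ if b then if C then S else S ⇒ if b then if b then S else S ⇒ if b then if b then a else S ⇒ if b then if b then a else a   (else belongs to the outer if)
  (2) S ⇒ if C then S ⇒ if b then S ⇒ if b then if C then S else S ⇒ if b then if b then S else S ⇒ if b then if b then a else S ⇒ if b then if b then a else a   (else belongs to the inner if)
Two distinct parse trees for the same string, so the grammar is ambiguous.

Final answer: Yes - the string 'if b then if b then a else a' has two distinct leftmost derivations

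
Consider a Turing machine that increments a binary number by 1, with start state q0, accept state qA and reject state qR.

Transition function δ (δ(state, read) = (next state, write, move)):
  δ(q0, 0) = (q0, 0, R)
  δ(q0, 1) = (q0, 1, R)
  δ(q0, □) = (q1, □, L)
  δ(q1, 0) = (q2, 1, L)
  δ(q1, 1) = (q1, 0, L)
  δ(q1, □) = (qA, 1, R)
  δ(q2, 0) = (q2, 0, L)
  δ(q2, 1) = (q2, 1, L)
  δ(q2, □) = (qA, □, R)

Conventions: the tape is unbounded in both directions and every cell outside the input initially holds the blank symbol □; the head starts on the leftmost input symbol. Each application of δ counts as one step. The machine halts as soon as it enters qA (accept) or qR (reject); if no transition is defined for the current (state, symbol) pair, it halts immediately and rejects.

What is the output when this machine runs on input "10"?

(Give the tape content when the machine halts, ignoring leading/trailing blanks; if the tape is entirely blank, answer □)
Step 0: [q0]10 (head at position 0)
Step 1: δ(q0, 1) = (q0, 1, R)  ⊢  1[q0]0 (head at position 1)
Step 2: δ(q0, 0) = (q0, 0, R)  ⊢  10[q0]□ (head at position 2)
Step 3: δ(q0, □) = (q1, □, L)  ⊢  1[q1]0□ (head at position 1)
Step 4: δ(q1, 0) = (q2, 1, L)  ⊢  [q2]11□ (head at position 0)
Step 5: δ(q2, 1) = (q2, 1, L)  ⊢  [q2]□11□ (head at position -1)
Step 6: δ(q2, □) = (qA, □, R)  ⊢  □[qA]11□ (head at position 0)
The machine is in qA, so it halts and accepts.
Tape content when halted (ignoring surrounding blanks): 11

Final answer: Output: 11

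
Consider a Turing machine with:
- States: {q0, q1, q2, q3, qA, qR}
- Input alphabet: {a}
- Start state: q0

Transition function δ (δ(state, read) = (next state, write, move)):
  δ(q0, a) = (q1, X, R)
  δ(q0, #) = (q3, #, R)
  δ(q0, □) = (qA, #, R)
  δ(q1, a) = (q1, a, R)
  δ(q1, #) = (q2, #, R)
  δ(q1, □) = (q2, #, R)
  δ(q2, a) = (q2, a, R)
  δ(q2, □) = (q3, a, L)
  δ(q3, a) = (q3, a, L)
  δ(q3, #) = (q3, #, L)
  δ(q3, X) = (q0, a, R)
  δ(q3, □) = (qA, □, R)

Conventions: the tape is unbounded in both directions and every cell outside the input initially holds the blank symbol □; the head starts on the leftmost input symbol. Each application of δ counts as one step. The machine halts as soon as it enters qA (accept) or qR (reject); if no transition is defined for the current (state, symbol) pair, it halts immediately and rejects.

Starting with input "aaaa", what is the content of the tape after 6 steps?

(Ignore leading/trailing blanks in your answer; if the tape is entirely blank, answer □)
Step 0: [q0]aaaa (head at position 0)
Step 1: δ(q0, a) = (q1, X, R)  ⊢  X[q1]aaa (head at position 1)
Step 2: δ(q1, a) = (q1, a, R)  ⊢  Xa[q1]aa (head at position 2)
Step 3: δ(q1, a) = (q1, a, R)  ⊢  Xaa[q1]a (head at position 3)
Step 4: δ(q1, a) = (q1, a, R)  ⊢  Xaaa[q1]□ (head at position 4)
Step 5: δ(q1, □) = (q2, #, R)  ⊢  Xaaa#[q2]□ (head at position 5)
Step 6: δ(q2, □) = (q3, a, L)  ⊢  Xaaa[q3]#a (head at position 4)
Tape after 6 steps (ignoring surrounding blanks): Xaaa#a

Final answer: Tape: Xaaa#a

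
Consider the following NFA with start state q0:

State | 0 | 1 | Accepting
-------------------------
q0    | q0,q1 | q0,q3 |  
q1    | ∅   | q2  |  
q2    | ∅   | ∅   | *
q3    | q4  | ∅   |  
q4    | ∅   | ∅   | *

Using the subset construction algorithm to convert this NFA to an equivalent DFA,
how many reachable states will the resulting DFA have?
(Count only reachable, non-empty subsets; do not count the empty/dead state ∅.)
Start subset: {q0}
{q0}: on 0 → {q0, q1}, on 1 → {q0, q3}
{q0, q1}: on 0 → {q0, q1}, on 1 → {q0, q2, q3}
{q0, q3}: on 0 → {q0, q1, q4}, on 1 → {q0, q3}
{q0, q2, q3}: on 0 → {q0, q1, q4}, on 1 → {q0, q3}
{q0, q1, q4}: on 0 → {q0, q1}, on 1 → {q0, q2, q3}
Reachable non-empty subsets: {q0}, {q0, q1}, {q0, q3}, {q0, q2, q3}, {q0, q1, q4} — 5 in total.

Final answer: 5 states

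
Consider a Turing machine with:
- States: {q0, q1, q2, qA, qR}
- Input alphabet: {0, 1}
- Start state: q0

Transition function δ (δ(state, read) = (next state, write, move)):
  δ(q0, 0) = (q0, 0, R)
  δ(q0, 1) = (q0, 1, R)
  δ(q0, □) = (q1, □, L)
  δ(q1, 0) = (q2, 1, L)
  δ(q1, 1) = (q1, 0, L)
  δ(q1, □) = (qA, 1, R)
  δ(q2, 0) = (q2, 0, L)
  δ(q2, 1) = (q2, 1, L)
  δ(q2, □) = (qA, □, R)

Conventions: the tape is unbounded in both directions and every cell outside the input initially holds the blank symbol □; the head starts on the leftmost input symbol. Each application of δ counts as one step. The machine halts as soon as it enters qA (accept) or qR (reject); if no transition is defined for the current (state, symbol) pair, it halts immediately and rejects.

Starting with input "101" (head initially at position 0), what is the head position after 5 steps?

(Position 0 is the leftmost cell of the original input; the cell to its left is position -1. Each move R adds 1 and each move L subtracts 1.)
Step 0: [q0]101 (head at position 0)
Step 1: δ(q0, 1) = (q0, 1, R)  ⊢  1[q0]01 (head at position 1)
Step 2: δ(q0, 0) = (q0, 0, R)  ⊢  10[q0]1 (head at position 2)
Step 3: δ(q0, 1) = (q0, 1, R)  ⊢  101[q0]□ (head at position 3)
Step 4: δ(q0, □) = (q1, □, L)  ⊢  10[q1]1□ (head at position 2)
Step 5: δ(q1, 1) = (q1, 0, L)  ⊢  1[q1]00□ (head at position 1)
Head position after 5 steps: 1

Final answer: Position 1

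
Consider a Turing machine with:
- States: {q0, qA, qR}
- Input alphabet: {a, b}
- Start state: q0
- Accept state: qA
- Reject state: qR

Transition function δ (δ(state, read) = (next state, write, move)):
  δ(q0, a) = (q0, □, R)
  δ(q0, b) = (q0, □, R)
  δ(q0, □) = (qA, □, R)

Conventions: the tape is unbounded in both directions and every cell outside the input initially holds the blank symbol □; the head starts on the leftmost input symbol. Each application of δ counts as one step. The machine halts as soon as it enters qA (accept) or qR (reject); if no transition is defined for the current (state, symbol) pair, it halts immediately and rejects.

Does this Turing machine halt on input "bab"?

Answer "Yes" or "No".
Step 0: [q0]bab (head at position 0)
Step 1: δ(q0, b) = (q0, □, R)  ⊢  □[q0]ab (head at position 1)
Step 2: δ(q0, a) = (q0, □, R)  ⊢  □□[q0]b (head at position 2)
Step 3: δ(q0, b) = (q0, □, R)  ⊢  □□□[q0]□ (head at position 3)
Step 4: δ(q0, □) = (qA, □, R)  ⊢  □□□□[qA]□ (head at position 4)
The machine is in qA, so it halts and accepts.
It halts after 4 steps.

Final answer: Yes - halts after 4 steps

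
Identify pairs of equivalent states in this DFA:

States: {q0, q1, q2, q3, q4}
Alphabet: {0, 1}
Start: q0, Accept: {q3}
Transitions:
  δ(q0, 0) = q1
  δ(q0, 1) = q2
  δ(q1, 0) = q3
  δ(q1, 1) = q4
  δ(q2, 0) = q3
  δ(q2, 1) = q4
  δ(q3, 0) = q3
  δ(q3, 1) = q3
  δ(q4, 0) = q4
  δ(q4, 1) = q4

Using the table-filling algorithm:
Round 0 – mark pairs where exactly one state is accepting: (q0,q3), (q1,q3), (q2,q3), (q3,q4)
Round 1 – newly marked: (q0,q1) [on 0: q1 vs q3, already marked]; (q0,q2) [on 0: q1 vs q3, already marked]; (q1,q4) [on 0: q3 vs q4, already marked]; (q2,q4) [on 0: q3 vs q4, already marked]
Round 2 – newly marked: (q0,q4) [on 0: q1 vs q4, already marked]
No further pairs can be marked.
(q1, q2) unmarked: δ(q1,0)=q3, δ(q2,0)=q3; δ(q1,1)=q4, δ(q2,1)=q4 → equivalent
Equivalent pairs: (q1, q2)

Final answer: Equivalent pairs: (q1, q2)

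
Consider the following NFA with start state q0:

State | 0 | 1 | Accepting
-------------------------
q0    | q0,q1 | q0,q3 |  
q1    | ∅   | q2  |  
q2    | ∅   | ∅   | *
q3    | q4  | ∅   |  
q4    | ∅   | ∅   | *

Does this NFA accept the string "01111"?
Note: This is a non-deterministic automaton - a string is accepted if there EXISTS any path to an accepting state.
Track the set of states the NFA could be in: start {q0}
Read '0': {q0} → {q0, q1}
Read '1': {q0, q1} → {q0, q2, q3}
Read '1': {q0, q2, q3} → {q0, q3}
Read '1': {q0, q3} → {q0, q3}
Read '1': {q0, q3} → {q0, q3}
Final set {q0, q3} contains no accepting state → rejected.

Final answer: No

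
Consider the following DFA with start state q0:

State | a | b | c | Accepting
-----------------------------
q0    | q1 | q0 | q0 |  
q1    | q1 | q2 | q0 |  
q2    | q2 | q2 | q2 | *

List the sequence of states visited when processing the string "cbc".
q0 → q0 → q0 → q0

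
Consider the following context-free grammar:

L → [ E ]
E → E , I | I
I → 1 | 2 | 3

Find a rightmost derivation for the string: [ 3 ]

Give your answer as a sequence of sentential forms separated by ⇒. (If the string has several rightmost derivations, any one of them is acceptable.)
Start with L.
Step 1: the rightmost non-terminal is L; apply L → [ E ]:  [ E ]
Step 2: the rightmost non-terminal is E; apply E → I:  [ I ]
Step 3: the rightmost non-terminal is I; apply I → 3:  [ 3 ]

Final answer: L ⇒ [ E ] ⇒ [ I ] ⇒ [ 3 ]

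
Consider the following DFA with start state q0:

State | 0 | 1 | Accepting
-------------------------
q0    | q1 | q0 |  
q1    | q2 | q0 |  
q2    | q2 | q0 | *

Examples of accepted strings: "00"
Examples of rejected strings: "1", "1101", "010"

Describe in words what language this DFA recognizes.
binary strings ending with '00'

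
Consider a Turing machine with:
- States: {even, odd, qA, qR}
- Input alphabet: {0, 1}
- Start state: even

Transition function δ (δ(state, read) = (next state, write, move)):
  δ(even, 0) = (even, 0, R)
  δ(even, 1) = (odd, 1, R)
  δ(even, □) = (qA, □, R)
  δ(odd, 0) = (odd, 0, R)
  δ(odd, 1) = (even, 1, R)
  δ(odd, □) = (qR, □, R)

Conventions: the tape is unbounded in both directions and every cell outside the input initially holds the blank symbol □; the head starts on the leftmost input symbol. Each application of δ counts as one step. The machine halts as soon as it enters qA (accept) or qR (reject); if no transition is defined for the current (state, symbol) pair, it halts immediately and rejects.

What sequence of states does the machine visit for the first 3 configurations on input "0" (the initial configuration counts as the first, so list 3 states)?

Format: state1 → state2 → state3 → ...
Step 0: [even]0 (head at position 0)
Step 1: δ(even, 0) = (even, 0, R)  ⊢  0[even]□ (head at position 1)
Step 2: δ(even, □) = (qA, □, R)  ⊢  0□[qA]□ (head at position 2)
Reading off the states of these 3 configurations: even → even → qA

Final answer: even → even → qA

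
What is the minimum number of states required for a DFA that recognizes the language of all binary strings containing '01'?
Language: binary strings containing '01'
Lower bound (Myhill–Nerode): the prefixes ε, 0, 01 are pairwise distinguishable:
  ε vs 01: suffix ε distinguishes them (ε is rejected, 01 is accepted)
  0 vs 01: suffix ε distinguishes them (0 is rejected, 01 is accepted)
  ε vs 0: suffix 1 distinguishes them (ε·1 = 1 is rejected, 0·1 = 01 is accepted)
So any DFA needs at least 3 states.
Upper bound: a DFA with 3 states exists (one state per class above: 'no progress', 'last symbol 0', and 'seen 01' (accepting sink)).
Minimum states: 3

Final answer: 3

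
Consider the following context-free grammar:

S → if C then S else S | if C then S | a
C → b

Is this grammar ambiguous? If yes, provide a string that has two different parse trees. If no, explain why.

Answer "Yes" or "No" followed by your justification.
The 'dangling else' can attach to either if. Two leftmost derivations of  if b then if b then a else a:
  (1) S ⇒ if C then S else S ⇒ if b then S else S ⇒ if b then if C then S else S ⇒ if b then if b then S else S ⇒ if b then if b then a else S ⇒ if b then if b then a else a   (else belongs to the outer if)
  (2) S ⇒ if C then S ⇒ if b then S ⇒ if b then if C then S else S ⇒ if b then if b then S else S ⇒ if b then if b then a else S ⇒ if b then if b then a else a   (else belongs to the inner if)
Two distinct parse trees for the same string, so the grammar is ambiguous.

Final answer: Yes - the string 'if b then if b then a else a' has two distinct leftmost derivations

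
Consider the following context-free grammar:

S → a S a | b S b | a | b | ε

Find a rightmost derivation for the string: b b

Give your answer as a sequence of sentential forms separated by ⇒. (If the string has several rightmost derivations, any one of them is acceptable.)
Start with S.
Step 1: the rightmost non-terminal is S; apply S → b S b:  b S b
Step 2: the rightmost non-terminal is S; apply S → ε:  b b

Final answer: S ⇒ b S b ⇒ b b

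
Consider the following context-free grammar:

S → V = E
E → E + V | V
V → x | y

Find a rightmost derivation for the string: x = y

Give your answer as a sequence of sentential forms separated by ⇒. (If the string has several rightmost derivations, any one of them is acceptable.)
Start with S.
Step 1: the rightmost non-terminal is S; apply S → V = E:  V = E
Step 2: the rightmost non-terminal is E; apply E → V:  V = V
Step 3: the rightmost non-terminal is V; apply V → y:  V = y
Step 4: the rightmost non-terminal is V; apply V → x:  x = y

Final answer: S ⇒ V = E ⇒ V = V ⇒ V = y ⇒ x = y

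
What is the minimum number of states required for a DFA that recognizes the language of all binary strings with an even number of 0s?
Language: binary strings with an even number of 0s
Lower bound (Myhill–Nerode): the prefixes ε, 0 are pairwise distinguishable:
  ε vs 0: suffix ε distinguishes them (ε has zero 0s (accepted), 0 has one 0 (rejected))
So any DFA needs at least 2 states.
Upper bound: a DFA with 2 states exists (one state per class above).
Minimum states: 2

Final answer: 2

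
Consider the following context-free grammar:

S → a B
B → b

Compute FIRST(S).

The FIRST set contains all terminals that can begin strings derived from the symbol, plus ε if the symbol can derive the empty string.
S has the single production S → a B, whose right-hand side begins with the terminal a. So FIRST(S) = {a}.

Final answer: {a}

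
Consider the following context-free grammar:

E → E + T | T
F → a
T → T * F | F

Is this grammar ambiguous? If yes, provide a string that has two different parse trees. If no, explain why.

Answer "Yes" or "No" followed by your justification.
This is the standard stratified expression grammar: '+' is introduced only by the left-recursive rule E → E + T and '*' only by the left-recursive rule T → T * F, with F → a. For any string, the last '+' must be the one produced at the root E (everything after it is a T containing no '+'), and likewise within each T the last '*' is produced at its root. This fixes the parse tree uniquely (left-associative, '*' binding tighter than '+'), so every string has exactly one parse tree.

Final answer: No - the grammar is unambiguous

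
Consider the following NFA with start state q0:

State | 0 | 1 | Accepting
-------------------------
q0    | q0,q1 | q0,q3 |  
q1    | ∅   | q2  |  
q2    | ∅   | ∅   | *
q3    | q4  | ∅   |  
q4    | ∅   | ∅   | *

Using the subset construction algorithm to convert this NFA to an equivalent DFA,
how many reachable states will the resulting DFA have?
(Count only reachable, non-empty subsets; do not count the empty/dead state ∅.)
Start subset: {q0}
{q0}: on 0 → {q0, q1}, on 1 → {q0, q3}
{q0, q1}: on 0 → {q0, q1}, on 1 → {q0, q2, q3}
{q0, q3}: on 0 → {q0, q1, q4}, on 1 → {q0, q3}
{q0, q2, q3}: on 0 → {q0, q1, q4}, on 1 → {q0, q3}
{q0, q1, q4}: on 0 → {q0, q1}, on 1 → {q0, q2, q3}
Reachable non-empty subsets: {q0}, {q0, q1}, {q0, q3}, {q0, q2, q3}, {q0, q1, q4} — 5 in total.

Final answer: 5 states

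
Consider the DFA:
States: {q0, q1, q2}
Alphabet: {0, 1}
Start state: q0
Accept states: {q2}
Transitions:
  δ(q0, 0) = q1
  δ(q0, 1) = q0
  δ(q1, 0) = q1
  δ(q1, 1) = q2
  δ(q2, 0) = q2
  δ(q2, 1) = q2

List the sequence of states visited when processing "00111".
Starting at q0
Read '0': q0 -> q1
Read '0': q1 -> q1
Read '1': q1 -> q2
Read '1': q2 -> q2
Read '1': q2 -> q2

Final answer: q0 -> q1 -> q1 -> q2 -> q2 -> q2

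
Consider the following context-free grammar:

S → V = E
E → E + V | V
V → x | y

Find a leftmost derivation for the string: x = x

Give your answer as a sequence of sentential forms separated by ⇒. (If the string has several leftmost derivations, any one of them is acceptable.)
Start with S.
Step 1: the leftmost non-terminal is S; apply S → V = E:  V = E
Step 2: the leftmost non-terminal is V; apply V → x:  x = E
Step 3: the leftmost non-terminal is E; apply E → V:  x = V
Step 4: the leftmost non-terminal is V; apply V → x:  x = x

Final answer: S ⇒ V = E ⇒ x = E ⇒ x = V ⇒ x = x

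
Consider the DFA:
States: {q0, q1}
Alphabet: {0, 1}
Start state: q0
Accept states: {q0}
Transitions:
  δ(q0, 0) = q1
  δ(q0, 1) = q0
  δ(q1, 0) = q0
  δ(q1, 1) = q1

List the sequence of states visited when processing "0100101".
Starting at q0
Read '0': q0 -> q1
Read '1': q1 -> q1
Read '0': q1 -> q0
Read '0': q0 -> q1
Read '1': q1 -> q1
Read '0': q1 -> q0
Read '1': q0 -> q0

Final answer: q0 -> q1 -> q1 -> q0 -> q1 -> q1 -> q0 -> q0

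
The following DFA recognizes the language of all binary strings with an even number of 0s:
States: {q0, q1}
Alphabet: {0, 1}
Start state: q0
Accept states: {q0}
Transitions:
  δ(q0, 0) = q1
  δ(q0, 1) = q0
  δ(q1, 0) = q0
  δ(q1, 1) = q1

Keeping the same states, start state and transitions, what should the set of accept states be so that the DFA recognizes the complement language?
The DFA is complete (every state has a transition on every symbol), so the complement
is recognized by the same DFA with accepting and non-accepting states swapped.
Original accept states: {q0}
Complement accept states = All states - Original accept states
= {q0, q1} - {q0}
= {q1}
Complement language: strings with an ODD number of 0s

Final answer: {q1}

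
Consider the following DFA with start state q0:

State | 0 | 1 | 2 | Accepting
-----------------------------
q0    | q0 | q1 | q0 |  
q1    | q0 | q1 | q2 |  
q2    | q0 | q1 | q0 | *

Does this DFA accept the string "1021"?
Start in q0.
Read '1': q0 → q1
Read '0': q1 → q0
Read '2': q0 → q0
Read '1': q0 → q1
Final state q1 is not accepting, so the string is rejected.

Final answer: No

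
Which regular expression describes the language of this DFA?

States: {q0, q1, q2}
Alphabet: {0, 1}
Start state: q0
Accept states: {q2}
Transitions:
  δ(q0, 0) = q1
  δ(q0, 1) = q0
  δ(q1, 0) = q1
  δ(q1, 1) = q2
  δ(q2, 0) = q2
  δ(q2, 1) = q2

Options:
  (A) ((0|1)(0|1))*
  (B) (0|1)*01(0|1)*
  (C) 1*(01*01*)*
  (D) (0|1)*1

Testing sample strings against the DFA:
  '1101' -> accepted
  '111' -> rejected
  '1010' -> accepted
  '01' -> accepted
Checking each option for a counterexample:
  (A) ((0|1)(0|1))*: ε is rejected by the DFA but matches the regex → eliminated
  (B) (0|1)*01(0|1)*: agrees with the DFA on all strings of length ≤ 4
  (C) 1*(01*01*)*: ε is rejected by the DFA but matches the regex → eliminated
  (D) (0|1)*1: '1' is rejected by the DFA but matches the regex → eliminated
Only (B) (0|1)*01(0|1)* is consistent with the DFA.

Final answer: (B) (0|1)*01(0|1)*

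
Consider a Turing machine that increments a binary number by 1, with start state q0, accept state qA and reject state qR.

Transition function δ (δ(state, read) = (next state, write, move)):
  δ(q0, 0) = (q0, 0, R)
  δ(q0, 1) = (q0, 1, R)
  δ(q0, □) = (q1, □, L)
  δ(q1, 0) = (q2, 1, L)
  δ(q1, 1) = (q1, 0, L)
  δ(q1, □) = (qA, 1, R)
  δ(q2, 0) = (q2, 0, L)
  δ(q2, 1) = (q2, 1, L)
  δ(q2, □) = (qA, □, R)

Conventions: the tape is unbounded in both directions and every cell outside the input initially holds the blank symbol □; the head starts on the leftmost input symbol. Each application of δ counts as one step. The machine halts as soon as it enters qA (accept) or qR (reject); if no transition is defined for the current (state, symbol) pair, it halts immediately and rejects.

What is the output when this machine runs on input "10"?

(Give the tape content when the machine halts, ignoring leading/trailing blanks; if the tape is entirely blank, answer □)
Step 0: [q0]10 (head at position 0)
Step 1: δ(q0, 1) = (q0, 1, R)  ⊢  1[q0]0 (head at position 1)
Step 2: δ(q0, 0) = (q0, 0, R)  ⊢  10[q0]□ (head at position 2)
Step 3: δ(q0, □) = (q1, □, L)  ⊢  1[q1]0□ (head at position 1)
Step 4: δ(q1, 0) = (q2, 1, L)  ⊢  [q2]11□ (head at position 0)
Step 5: δ(q2, 1) = (q2, 1, L)  ⊢  [q2]□11□ (head at position -1)
Step 6: δ(q2, □) = (qA, □, R)  ⊢  □[qA]11□ (head at position 0)
The machine is in qA, so it halts and accepts.
Tape content when halted (ignoring surrounding blanks): 11

Final answer: Output: 11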